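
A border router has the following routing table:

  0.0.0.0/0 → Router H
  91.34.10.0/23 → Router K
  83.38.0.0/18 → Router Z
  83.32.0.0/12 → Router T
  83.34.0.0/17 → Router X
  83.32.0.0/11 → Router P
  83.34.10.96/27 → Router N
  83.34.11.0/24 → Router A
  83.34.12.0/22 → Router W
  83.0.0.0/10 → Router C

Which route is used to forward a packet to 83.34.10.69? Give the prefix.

Entries matching 83.34.10.69:
  0.0.0.0/0 (default, matches everything)
  83.0.0.0/10 (83.0.0.0 - 83.63.255.255)
  83.32.0.0/11 (83.32.0.0 - 83.63.255.255)
  83.32.0.0/12 (83.32.0.0 - 83.47.255.255)
  83.34.0.0/17 (83.34.0.0 - 83.34.127.255)
Most specific is 83.34.0.0/17.

83.34.0.0/17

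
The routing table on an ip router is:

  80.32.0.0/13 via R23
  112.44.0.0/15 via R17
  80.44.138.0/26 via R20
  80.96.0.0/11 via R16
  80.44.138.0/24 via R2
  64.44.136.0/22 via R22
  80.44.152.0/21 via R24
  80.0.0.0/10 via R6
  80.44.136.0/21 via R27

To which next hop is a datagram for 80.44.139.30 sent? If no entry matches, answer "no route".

Routes whose prefix contains 80.44.139.30:
  80.0.0.0/10 (80.0.0.0 - 80.63.255.255) -> R6
  80.44.136.0/21 (80.44.136.0 - 80.44.143.255) -> R27
More-specific entries that do NOT match:
  80.44.138.0/26 (80.44.138.0 - 80.44.138.63) does not contain 80.44.139.30
  80.44.138.0/24 (80.44.138.0 - 80.44.138.255) does not contain 80.44.139.30
  64.44.136.0/22 (64.44.136.0 - 64.44.139.255) does not contain 80.44.139.30
Longest matching prefix is /21 -> next hop R27.

R27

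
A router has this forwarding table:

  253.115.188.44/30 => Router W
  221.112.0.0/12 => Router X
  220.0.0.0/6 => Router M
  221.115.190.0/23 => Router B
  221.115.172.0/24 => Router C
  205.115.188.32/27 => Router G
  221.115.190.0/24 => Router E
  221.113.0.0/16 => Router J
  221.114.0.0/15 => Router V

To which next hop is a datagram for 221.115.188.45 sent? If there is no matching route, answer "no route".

Router V

Routes whose prefix contains 221.115.188.45:
  220.0.0.0/6 (220.0.0.0 - 223.255.255.255) -> Router M
  221.112.0.0/12 (221.112.0.0 - 221.127.255.255) -> Router X
  221.114.0.0/15 (221.114.0.0 - 221.115.255.255) -> Router V
More-specific entries that do NOT match:
  253.115.188.44/30 (253.115.188.44 - 253.115.188.47) does not contain 221.115.188.45
  205.115.188.32/27 (205.115.188.32 - 205.115.188.63) does not contain 221.115.188.45
  221.115.172.0/24 (221.115.172.0 - 221.115.172.255) does not contain 221.115.188.45
  221.115.190.0/24 (221.115.190.0 - 221.115.190.255) does not contain 221.115.188.45
  221.115.190.0/23 (221.115.190.0 - 221.115.191.255) does not contain 221.115.188.45
  221.113.0.0/16 (221.113.0.0 - 221.113.255.255) does not contain 221.115.188.45
Longest matching prefix is /15 -> next hop Router V.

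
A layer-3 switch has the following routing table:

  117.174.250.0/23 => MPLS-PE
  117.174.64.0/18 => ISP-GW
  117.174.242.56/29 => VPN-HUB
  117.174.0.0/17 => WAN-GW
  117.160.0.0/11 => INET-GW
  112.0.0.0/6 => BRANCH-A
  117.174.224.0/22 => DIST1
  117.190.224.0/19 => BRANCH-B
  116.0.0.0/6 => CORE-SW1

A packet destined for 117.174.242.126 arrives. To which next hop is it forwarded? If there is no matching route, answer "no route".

Routes whose prefix contains 117.174.242.126:
  116.0.0.0/6 (116.0.0.0 - 119.255.255.255) -> CORE-SW1
  117.160.0.0/11 (117.160.0.0 - 117.191.255.255) -> INET-GW
More-specific entries that do NOT match:
  117.174.242.56/29 (117.174.242.56 - 117.174.242.63) does not contain 117.174.242.126
  117.174.250.0/23 (117.174.250.0 - 117.174.251.255) does not contain 117.174.242.126
  117.174.224.0/22 (117.174.224.0 - 117.174.227.255) does not contain 117.174.242.126
  117.190.224.0/19 (117.190.224.0 - 117.190.255.255) does not contain 117.174.242.126
  117.174.64.0/18 (117.174.64.0 - 117.174.127.255) does not contain 117.174.242.126
  117.174.0.0/17 (117.174.0.0 - 117.174.127.255) does not contain 117.174.242.126
Longest matching prefix is /11 -> next hop INET-GW.

INET-GW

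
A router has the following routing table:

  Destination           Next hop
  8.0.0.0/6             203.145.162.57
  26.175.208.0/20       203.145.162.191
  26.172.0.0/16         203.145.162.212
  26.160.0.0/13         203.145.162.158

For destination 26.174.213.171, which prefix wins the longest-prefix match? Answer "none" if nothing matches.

none

26.174.213.171 is outside every listed prefix and there is no default route.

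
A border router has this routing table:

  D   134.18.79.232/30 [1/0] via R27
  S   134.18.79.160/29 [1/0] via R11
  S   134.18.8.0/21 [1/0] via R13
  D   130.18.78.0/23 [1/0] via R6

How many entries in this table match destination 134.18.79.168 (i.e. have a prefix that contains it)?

No listed prefix contains 134.18.79.168.
Total matching entries: 0.

0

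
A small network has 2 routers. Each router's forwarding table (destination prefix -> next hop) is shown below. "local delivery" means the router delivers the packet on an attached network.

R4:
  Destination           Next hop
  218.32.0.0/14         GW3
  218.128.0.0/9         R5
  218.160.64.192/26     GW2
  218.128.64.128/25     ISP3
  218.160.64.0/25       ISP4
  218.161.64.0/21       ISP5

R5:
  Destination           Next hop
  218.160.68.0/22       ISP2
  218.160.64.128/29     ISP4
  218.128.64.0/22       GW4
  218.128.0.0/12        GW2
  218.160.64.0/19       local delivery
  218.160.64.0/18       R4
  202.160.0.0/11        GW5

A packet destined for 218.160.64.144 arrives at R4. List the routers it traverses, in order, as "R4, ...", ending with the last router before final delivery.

R4, R5

At R4: longest match for 218.160.64.144 is 218.128.0.0/9 -> R5
At R5: longest match for 218.160.64.144 is 218.160.64.0/19 -> local delivery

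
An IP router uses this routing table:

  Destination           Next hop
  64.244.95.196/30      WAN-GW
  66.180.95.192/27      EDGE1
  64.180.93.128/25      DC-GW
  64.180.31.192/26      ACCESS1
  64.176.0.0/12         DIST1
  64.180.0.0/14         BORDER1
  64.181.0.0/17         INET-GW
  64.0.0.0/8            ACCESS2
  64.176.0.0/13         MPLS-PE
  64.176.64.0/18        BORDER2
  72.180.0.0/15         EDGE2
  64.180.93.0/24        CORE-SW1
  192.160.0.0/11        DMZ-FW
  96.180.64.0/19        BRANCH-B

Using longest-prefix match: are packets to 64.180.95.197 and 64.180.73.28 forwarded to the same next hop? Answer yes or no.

64.180.95.197: longest match 64.180.0.0/14 -> BORDER1
64.180.73.28: longest match 64.180.0.0/14 -> BORDER1

yes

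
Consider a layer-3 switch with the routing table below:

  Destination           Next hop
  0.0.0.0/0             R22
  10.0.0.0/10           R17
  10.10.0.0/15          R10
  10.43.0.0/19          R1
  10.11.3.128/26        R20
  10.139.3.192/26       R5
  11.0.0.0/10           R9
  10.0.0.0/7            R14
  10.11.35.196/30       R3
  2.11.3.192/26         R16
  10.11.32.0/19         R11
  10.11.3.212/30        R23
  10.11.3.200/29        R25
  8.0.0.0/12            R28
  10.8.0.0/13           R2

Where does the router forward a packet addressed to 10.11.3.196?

R10

Routes whose prefix contains 10.11.3.196:
  0.0.0.0/0 (default, matches everything) -> R22
  10.0.0.0/7 (10.0.0.0 - 11.255.255.255) -> R14
  10.0.0.0/10 (10.0.0.0 - 10.63.255.255) -> R17
  10.8.0.0/13 (10.8.0.0 - 10.15.255.255) -> R2
  10.10.0.0/15 (10.10.0.0 - 10.11.255.255) -> R10
More-specific entries that do NOT match:
  10.11.35.196/30 (10.11.35.196 - 10.11.35.199) does not contain 10.11.3.196
  10.11.3.212/30 (10.11.3.212 - 10.11.3.215) does not contain 10.11.3.196
  10.11.3.200/29 (10.11.3.200 - 10.11.3.207) does not contain 10.11.3.196
  10.11.3.128/26 (10.11.3.128 - 10.11.3.191) does not contain 10.11.3.196
  10.139.3.192/26 (10.139.3.192 - 10.139.3.255) does not contain 10.11.3.196
  2.11.3.192/26 (2.11.3.192 - 2.11.3.255) does not contain 10.11.3.196
  10.43.0.0/19 (10.43.0.0 - 10.43.31.255) does not contain 10.11.3.196
  10.11.32.0/19 (10.11.32.0 - 10.11.63.255) does not contain 10.11.3.196
Longest matching prefix is /15 -> next hop R10.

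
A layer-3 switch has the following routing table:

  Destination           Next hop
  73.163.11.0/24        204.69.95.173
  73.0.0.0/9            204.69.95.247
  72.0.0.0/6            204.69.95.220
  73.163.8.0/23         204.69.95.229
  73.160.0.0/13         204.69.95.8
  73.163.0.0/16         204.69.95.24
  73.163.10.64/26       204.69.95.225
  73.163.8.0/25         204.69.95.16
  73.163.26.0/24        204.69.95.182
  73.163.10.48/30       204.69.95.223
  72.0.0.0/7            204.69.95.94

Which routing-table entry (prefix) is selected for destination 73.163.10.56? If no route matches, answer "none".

Entries matching 73.163.10.56:
  72.0.0.0/6 (72.0.0.0 - 75.255.255.255)
  72.0.0.0/7 (72.0.0.0 - 73.255.255.255)
  73.160.0.0/13 (73.160.0.0 - 73.167.255.255)
  73.163.0.0/16 (73.163.0.0 - 73.163.255.255)
Most specific is 73.163.0.0/16.

73.163.0.0/16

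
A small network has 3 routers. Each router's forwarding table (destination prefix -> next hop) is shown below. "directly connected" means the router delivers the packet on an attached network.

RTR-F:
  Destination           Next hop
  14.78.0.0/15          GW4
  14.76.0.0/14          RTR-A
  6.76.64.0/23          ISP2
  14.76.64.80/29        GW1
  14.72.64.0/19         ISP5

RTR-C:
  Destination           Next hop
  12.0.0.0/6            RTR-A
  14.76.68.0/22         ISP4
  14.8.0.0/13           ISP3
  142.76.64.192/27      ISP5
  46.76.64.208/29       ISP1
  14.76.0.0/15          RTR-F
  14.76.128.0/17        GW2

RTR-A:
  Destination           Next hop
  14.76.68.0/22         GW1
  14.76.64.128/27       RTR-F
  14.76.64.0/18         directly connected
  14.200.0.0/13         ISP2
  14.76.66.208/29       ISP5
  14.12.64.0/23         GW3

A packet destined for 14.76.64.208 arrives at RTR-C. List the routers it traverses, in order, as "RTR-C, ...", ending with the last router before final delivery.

RTR-C, RTR-F, RTR-A

At RTR-C: longest match for 14.76.64.208 is 14.76.0.0/15 -> RTR-F
At RTR-F: longest match for 14.76.64.208 is 14.76.0.0/14 -> RTR-A
At RTR-A: longest match for 14.76.64.208 is 14.76.64.0/18 -> directly connected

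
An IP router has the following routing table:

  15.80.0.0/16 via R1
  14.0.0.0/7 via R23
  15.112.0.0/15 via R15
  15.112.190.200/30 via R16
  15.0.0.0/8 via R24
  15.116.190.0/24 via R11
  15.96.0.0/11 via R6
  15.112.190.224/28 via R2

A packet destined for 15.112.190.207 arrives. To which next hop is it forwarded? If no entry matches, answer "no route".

R15

Routes whose prefix contains 15.112.190.207:
  14.0.0.0/7 (14.0.0.0 - 15.255.255.255) -> R23
  15.0.0.0/8 (15.0.0.0 - 15.255.255.255) -> R24
  15.96.0.0/11 (15.96.0.0 - 15.127.255.255) -> R6
  15.112.0.0/15 (15.112.0.0 - 15.113.255.255) -> R15
More-specific entries that do NOT match:
  15.112.190.200/30 (15.112.190.200 - 15.112.190.203) does not contain 15.112.190.207
  15.112.190.224/28 (15.112.190.224 - 15.112.190.239) does not contain 15.112.190.207
  15.116.190.0/24 (15.116.190.0 - 15.116.190.255) does not contain 15.112.190.207
  15.80.0.0/16 (15.80.0.0 - 15.80.255.255) does not contain 15.112.190.207
Longest matching prefix is /15 -> next hop R15.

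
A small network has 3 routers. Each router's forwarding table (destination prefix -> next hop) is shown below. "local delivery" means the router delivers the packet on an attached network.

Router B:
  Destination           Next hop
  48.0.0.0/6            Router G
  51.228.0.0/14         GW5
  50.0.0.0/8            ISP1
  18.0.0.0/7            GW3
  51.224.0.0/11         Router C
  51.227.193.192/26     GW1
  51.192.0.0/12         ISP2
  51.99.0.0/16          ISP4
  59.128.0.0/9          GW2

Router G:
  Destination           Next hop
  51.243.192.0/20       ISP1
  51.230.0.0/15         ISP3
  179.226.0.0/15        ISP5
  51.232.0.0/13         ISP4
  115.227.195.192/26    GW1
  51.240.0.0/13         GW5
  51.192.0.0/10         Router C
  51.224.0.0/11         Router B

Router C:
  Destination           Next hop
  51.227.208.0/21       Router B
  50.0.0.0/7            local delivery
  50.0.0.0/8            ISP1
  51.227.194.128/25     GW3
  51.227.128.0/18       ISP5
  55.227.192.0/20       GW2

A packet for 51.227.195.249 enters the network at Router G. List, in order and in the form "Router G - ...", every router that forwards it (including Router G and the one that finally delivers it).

At Router G: longest match for 51.227.195.249 is 51.224.0.0/11 -> Router B
At Router B: longest match for 51.227.195.249 is 51.224.0.0/11 -> Router C
At Router C: longest match for 51.227.195.249 is 50.0.0.0/7 -> local delivery

Router G - Router B - Router C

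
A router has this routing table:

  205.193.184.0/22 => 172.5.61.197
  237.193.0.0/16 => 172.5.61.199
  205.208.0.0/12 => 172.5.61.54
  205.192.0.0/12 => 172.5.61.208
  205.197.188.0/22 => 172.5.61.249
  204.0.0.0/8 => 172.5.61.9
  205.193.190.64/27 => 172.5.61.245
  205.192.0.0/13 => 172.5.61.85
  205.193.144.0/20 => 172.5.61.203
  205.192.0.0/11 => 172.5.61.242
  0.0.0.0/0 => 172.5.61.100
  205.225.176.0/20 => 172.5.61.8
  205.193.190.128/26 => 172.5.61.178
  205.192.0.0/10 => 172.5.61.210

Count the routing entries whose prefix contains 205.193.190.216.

Prefixes containing 205.193.190.216:
  0.0.0.0/0 (default, matches everything)
  205.192.0.0/10 (205.192.0.0 - 205.255.255.255)
  205.192.0.0/11 (205.192.0.0 - 205.223.255.255)
  205.192.0.0/12 (205.192.0.0 - 205.207.255.255)
  205.192.0.0/13 (205.192.0.0 - 205.199.255.255)
Total matching entries: 5.

5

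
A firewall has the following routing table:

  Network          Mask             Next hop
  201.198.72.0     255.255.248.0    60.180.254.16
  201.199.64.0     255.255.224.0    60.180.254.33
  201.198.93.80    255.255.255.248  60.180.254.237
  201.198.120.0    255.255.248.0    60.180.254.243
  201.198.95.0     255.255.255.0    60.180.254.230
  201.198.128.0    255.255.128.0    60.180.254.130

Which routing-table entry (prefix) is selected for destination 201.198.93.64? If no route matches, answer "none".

none

201.198.93.64 is outside every listed prefix and there is no default route.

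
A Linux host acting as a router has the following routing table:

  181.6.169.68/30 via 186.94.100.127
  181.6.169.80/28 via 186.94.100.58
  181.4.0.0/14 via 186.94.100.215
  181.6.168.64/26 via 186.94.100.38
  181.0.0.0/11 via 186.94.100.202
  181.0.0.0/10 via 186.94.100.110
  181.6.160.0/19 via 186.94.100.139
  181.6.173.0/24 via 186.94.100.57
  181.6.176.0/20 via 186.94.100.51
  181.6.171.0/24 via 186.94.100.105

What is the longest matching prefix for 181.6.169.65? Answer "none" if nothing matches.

181.6.160.0/19

Entries matching 181.6.169.65:
  181.0.0.0/10 (181.0.0.0 - 181.63.255.255)
  181.0.0.0/11 (181.0.0.0 - 181.31.255.255)
  181.4.0.0/14 (181.4.0.0 - 181.7.255.255)
  181.6.160.0/19 (181.6.160.0 - 181.6.191.255)
Most specific is 181.6.160.0/19.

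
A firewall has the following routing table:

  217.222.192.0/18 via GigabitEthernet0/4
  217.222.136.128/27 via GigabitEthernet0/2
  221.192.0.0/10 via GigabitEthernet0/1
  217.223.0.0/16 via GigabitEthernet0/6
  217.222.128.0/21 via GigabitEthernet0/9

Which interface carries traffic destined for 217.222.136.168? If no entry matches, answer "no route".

no route

No entry's prefix contains 217.222.136.168; there is no default route.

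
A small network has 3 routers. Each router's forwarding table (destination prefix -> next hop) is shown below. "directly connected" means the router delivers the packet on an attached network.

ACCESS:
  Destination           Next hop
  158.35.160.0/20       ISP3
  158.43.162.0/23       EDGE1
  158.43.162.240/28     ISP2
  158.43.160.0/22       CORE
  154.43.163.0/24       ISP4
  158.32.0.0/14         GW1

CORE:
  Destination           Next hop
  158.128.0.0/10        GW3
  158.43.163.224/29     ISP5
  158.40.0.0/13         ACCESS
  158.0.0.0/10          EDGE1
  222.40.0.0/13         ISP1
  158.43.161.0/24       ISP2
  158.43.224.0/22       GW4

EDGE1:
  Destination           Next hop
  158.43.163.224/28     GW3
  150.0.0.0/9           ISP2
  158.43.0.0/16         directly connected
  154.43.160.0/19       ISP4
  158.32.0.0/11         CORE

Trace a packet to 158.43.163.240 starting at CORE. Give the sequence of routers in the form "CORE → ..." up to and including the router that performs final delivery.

At CORE: longest match for 158.43.163.240 is 158.40.0.0/13 -> ACCESS
At ACCESS: longest match for 158.43.163.240 is 158.43.162.0/23 -> EDGE1
At EDGE1: longest match for 158.43.163.240 is 158.43.0.0/16 -> directly connected

CORE → ACCESS → EDGE1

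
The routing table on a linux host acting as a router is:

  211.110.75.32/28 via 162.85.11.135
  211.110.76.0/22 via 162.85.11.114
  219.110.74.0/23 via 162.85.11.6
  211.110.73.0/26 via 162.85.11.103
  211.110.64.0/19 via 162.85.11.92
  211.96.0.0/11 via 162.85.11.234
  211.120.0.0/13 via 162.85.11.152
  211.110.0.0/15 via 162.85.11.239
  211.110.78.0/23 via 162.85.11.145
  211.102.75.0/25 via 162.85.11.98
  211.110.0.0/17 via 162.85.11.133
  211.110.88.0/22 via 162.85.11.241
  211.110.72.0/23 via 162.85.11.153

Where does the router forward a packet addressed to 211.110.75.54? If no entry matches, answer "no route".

162.85.11.92

Routes whose prefix contains 211.110.75.54:
  211.96.0.0/11 (211.96.0.0 - 211.127.255.255) -> 162.85.11.234
  211.110.0.0/15 (211.110.0.0 - 211.111.255.255) -> 162.85.11.239
  211.110.0.0/17 (211.110.0.0 - 211.110.127.255) -> 162.85.11.133
  211.110.64.0/19 (211.110.64.0 - 211.110.95.255) -> 162.85.11.92
More-specific entries that do NOT match:
  211.110.75.32/28 (211.110.75.32 - 211.110.75.47) does not contain 211.110.75.54
  211.110.73.0/26 (211.110.73.0 - 211.110.73.63) does not contain 211.110.75.54
  211.102.75.0/25 (211.102.75.0 - 211.102.75.127) does not contain 211.110.75.54
  219.110.74.0/23 (219.110.74.0 - 219.110.75.255) does not contain 211.110.75.54
  211.110.78.0/23 (211.110.78.0 - 211.110.79.255) does not contain 211.110.75.54
  211.110.72.0/23 (211.110.72.0 - 211.110.73.255) does not contain 211.110.75.54
  211.110.76.0/22 (211.110.76.0 - 211.110.79.255) does not contain 211.110.75.54
  211.110.88.0/22 (211.110.88.0 - 211.110.91.255) does not contain 211.110.75.54
Longest matching prefix is /19 -> next hop 162.85.11.92.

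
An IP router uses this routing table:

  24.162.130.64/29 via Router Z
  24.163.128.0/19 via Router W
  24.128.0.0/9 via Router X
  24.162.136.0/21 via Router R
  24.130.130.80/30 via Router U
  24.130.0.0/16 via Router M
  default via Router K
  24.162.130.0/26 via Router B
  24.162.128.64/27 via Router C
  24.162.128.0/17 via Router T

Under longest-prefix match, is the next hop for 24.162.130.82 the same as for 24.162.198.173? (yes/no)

24.162.130.82: longest match 24.162.128.0/17 -> Router T
24.162.198.173: longest match 24.162.128.0/17 -> Router T

yes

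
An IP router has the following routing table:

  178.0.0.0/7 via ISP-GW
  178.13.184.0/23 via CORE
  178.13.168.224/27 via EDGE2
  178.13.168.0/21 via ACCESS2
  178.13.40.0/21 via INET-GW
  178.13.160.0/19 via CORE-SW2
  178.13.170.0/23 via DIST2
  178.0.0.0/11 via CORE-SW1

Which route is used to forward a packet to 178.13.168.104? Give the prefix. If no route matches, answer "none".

Entries matching 178.13.168.104:
  178.0.0.0/7 (178.0.0.0 - 179.255.255.255)
  178.0.0.0/11 (178.0.0.0 - 178.31.255.255)
  178.13.160.0/19 (178.13.160.0 - 178.13.191.255)
  178.13.168.0/21 (178.13.168.0 - 178.13.175.255)
Most specific is 178.13.168.0/21.

178.13.168.0/21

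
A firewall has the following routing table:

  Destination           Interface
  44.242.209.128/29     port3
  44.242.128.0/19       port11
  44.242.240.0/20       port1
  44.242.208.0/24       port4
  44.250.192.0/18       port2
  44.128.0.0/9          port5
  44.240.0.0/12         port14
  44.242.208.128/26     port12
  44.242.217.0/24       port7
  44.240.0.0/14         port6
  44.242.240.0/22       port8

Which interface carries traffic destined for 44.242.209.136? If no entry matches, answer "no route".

Routes whose prefix contains 44.242.209.136:
  44.128.0.0/9 (44.128.0.0 - 44.255.255.255) -> port5
  44.240.0.0/12 (44.240.0.0 - 44.255.255.255) -> port14
  44.240.0.0/14 (44.240.0.0 - 44.243.255.255) -> port6
More-specific entries that do NOT match:
  44.242.209.128/29 (44.242.209.128 - 44.242.209.135) does not contain 44.242.209.136
  44.242.208.128/26 (44.242.208.128 - 44.242.208.191) does not contain 44.242.209.136
  44.242.208.0/24 (44.242.208.0 - 44.242.208.255) does not contain 44.242.209.136
  44.242.217.0/24 (44.242.217.0 - 44.242.217.255) does not contain 44.242.209.136
  44.242.240.0/22 (44.242.240.0 - 44.242.243.255) does not contain 44.242.209.136
  44.242.240.0/20 (44.242.240.0 - 44.242.255.255) does not contain 44.242.209.136
  44.242.128.0/19 (44.242.128.0 - 44.242.159.255) does not contain 44.242.209.136
  44.250.192.0/18 (44.250.192.0 - 44.250.255.255) does not contain 44.242.209.136
Longest matching prefix is /14 -> interface port6.

port6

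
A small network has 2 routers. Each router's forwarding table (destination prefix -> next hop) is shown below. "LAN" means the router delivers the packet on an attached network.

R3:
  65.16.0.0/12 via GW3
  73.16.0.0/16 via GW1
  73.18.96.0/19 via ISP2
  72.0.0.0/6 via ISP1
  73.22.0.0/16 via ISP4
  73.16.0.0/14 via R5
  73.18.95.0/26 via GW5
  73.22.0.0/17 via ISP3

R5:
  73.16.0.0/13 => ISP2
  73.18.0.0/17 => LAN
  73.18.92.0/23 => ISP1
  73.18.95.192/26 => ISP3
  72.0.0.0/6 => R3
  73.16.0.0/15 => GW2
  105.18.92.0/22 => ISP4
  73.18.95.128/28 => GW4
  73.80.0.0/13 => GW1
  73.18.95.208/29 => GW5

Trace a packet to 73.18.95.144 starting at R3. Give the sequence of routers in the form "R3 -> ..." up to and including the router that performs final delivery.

R3 -> R5

At R3: longest match for 73.18.95.144 is 73.16.0.0/14 -> R5
At R5: longest match for 73.18.95.144 is 73.18.0.0/17 -> LAN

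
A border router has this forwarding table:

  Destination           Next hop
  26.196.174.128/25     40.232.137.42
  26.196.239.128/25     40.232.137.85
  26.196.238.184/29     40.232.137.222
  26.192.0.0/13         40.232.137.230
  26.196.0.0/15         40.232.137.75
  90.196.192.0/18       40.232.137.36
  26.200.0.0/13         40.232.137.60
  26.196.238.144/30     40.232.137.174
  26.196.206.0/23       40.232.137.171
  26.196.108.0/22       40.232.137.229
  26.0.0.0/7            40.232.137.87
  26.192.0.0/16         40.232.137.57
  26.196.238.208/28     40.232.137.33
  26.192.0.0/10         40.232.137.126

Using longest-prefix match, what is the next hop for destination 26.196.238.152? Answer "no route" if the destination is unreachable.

Routes whose prefix contains 26.196.238.152:
  26.0.0.0/7 (26.0.0.0 - 27.255.255.255) -> 40.232.137.87
  26.192.0.0/10 (26.192.0.0 - 26.255.255.255) -> 40.232.137.126
  26.192.0.0/13 (26.192.0.0 - 26.199.255.255) -> 40.232.137.230
  26.196.0.0/15 (26.196.0.0 - 26.197.255.255) -> 40.232.137.75
More-specific entries that do NOT match:
  26.196.238.144/30 (26.196.238.144 - 26.196.238.147) does not contain 26.196.238.152
  26.196.238.184/29 (26.196.238.184 - 26.196.238.191) does not contain 26.196.238.152
  26.196.238.208/28 (26.196.238.208 - 26.196.238.223) does not contain 26.196.238.152
  26.196.174.128/25 (26.196.174.128 - 26.196.174.255) does not contain 26.196.238.152
  26.196.239.128/25 (26.196.239.128 - 26.196.239.255) does not contain 26.196.238.152
  26.196.206.0/23 (26.196.206.0 - 26.196.207.255) does not contain 26.196.238.152
  26.196.108.0/22 (26.196.108.0 - 26.196.111.255) does not contain 26.196.238.152
  90.196.192.0/18 (90.196.192.0 - 90.196.255.255) does not contain 26.196.238.152
  26.192.0.0/16 (26.192.0.0 - 26.192.255.255) does not contain 26.196.238.152
Longest matching prefix is /15 -> next hop 40.232.137.75.

40.232.137.75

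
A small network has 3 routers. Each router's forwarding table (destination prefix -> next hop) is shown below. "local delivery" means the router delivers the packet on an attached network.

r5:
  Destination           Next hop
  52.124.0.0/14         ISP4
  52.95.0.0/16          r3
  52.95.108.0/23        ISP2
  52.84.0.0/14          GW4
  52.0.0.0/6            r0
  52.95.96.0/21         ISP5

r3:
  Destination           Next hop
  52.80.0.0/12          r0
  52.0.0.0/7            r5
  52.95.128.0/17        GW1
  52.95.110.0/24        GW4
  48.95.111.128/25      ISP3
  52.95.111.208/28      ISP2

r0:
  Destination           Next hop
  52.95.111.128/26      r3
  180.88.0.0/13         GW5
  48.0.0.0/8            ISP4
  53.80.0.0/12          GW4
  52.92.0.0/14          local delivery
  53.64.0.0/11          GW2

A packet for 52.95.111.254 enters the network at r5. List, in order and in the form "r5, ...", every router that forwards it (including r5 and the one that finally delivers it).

At r5: longest match for 52.95.111.254 is 52.95.0.0/16 -> r3
At r3: longest match for 52.95.111.254 is 52.80.0.0/12 -> r0
At r0: longest match for 52.95.111.254 is 52.92.0.0/14 -> local delivery

r5, r3, r0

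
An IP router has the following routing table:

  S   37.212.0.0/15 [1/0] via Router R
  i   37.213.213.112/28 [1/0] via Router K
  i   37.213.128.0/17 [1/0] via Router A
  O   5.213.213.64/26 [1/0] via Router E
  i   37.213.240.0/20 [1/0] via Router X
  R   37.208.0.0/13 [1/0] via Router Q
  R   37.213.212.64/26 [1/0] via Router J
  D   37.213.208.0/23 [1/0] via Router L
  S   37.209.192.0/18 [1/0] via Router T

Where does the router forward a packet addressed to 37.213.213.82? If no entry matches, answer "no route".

Router A

Routes whose prefix contains 37.213.213.82:
  37.208.0.0/13 (37.208.0.0 - 37.215.255.255) -> Router Q
  37.212.0.0/15 (37.212.0.0 - 37.213.255.255) -> Router R
  37.213.128.0/17 (37.213.128.0 - 37.213.255.255) -> Router A
More-specific entries that do NOT match:
  37.213.213.112/28 (37.213.213.112 - 37.213.213.127) does not contain 37.213.213.82
  5.213.213.64/26 (5.213.213.64 - 5.213.213.127) does not contain 37.213.213.82
  37.213.212.64/26 (37.213.212.64 - 37.213.212.127) does not contain 37.213.213.82
  37.213.208.0/23 (37.213.208.0 - 37.213.209.255) does not contain 37.213.213.82
  37.213.240.0/20 (37.213.240.0 - 37.213.255.255) does not contain 37.213.213.82
  37.209.192.0/18 (37.209.192.0 - 37.209.255.255) does not contain 37.213.213.82
Longest matching prefix is /17 -> next hop Router A.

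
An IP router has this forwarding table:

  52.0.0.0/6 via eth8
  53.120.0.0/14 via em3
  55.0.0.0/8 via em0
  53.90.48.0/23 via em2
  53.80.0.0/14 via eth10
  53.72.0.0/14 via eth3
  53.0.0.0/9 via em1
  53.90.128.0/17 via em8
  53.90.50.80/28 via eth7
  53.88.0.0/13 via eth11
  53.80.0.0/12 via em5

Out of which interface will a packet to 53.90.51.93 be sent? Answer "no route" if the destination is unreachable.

eth11

Routes whose prefix contains 53.90.51.93:
  52.0.0.0/6 (52.0.0.0 - 55.255.255.255) -> eth8
  53.0.0.0/9 (53.0.0.0 - 53.127.255.255) -> em1
  53.80.0.0/12 (53.80.0.0 - 53.95.255.255) -> em5
  53.88.0.0/13 (53.88.0.0 - 53.95.255.255) -> eth11
More-specific entries that do NOT match:
  53.90.50.80/28 (53.90.50.80 - 53.90.50.95) does not contain 53.90.51.93
  53.90.48.0/23 (53.90.48.0 - 53.90.49.255) does not contain 53.90.51.93
  53.90.128.0/17 (53.90.128.0 - 53.90.255.255) does not contain 53.90.51.93
  53.120.0.0/14 (53.120.0.0 - 53.123.255.255) does not contain 53.90.51.93
  53.80.0.0/14 (53.80.0.0 - 53.83.255.255) does not contain 53.90.51.93
  53.72.0.0/14 (53.72.0.0 - 53.75.255.255) does not contain 53.90.51.93
Longest matching prefix is /13 -> interface eth11.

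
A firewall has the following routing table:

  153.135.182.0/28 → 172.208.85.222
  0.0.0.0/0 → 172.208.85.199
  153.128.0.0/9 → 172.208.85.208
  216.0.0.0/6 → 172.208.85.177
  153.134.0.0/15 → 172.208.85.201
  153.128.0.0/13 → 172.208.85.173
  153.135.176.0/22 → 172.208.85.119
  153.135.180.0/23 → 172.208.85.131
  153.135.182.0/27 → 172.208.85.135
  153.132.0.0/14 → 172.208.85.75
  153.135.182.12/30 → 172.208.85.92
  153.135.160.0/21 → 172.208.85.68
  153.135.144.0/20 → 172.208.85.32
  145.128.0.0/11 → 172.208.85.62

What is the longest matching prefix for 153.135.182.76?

153.134.0.0/15

Entries matching 153.135.182.76:
  0.0.0.0/0 (default, matches everything)
  153.128.0.0/9 (153.128.0.0 - 153.255.255.255)
  153.128.0.0/13 (153.128.0.0 - 153.135.255.255)
  153.132.0.0/14 (153.132.0.0 - 153.135.255.255)
  153.134.0.0/15 (153.134.0.0 - 153.135.255.255)
Most specific is 153.134.0.0/15.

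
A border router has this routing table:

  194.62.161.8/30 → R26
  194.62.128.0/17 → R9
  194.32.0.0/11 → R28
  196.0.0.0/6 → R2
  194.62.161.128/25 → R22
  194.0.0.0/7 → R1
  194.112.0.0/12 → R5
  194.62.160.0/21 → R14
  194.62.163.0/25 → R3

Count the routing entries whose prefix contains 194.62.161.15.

4

Prefixes containing 194.62.161.15:
  194.0.0.0/7 (194.0.0.0 - 195.255.255.255)
  194.32.0.0/11 (194.32.0.0 - 194.63.255.255)
  194.62.128.0/17 (194.62.128.0 - 194.62.255.255)
  194.62.160.0/21 (194.62.160.0 - 194.62.167.255)
Total matching entries: 4.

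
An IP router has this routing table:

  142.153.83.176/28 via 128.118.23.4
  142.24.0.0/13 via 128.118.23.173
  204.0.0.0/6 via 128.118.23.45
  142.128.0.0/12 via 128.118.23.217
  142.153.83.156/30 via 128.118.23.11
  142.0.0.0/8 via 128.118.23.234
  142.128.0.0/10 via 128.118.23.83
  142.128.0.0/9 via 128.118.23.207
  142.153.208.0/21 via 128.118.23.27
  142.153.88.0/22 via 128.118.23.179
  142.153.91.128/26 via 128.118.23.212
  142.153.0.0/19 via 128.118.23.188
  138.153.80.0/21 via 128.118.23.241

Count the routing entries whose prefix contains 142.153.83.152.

3

Prefixes containing 142.153.83.152:
  142.0.0.0/8 (142.0.0.0 - 142.255.255.255)
  142.128.0.0/9 (142.128.0.0 - 142.255.255.255)
  142.128.0.0/10 (142.128.0.0 - 142.191.255.255)
Total matching entries: 3.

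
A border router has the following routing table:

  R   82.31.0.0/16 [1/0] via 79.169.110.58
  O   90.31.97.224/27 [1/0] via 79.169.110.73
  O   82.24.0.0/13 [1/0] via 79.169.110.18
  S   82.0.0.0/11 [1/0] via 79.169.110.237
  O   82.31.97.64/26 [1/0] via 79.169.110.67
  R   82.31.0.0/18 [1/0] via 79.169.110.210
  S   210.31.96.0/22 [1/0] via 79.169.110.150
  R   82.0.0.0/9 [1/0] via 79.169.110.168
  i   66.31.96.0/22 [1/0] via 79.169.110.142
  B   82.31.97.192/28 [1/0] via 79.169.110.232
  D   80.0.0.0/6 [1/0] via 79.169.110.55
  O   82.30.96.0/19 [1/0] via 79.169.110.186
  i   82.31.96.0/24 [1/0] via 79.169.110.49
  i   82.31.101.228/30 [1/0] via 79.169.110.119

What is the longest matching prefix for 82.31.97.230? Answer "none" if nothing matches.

82.31.0.0/16

Entries matching 82.31.97.230:
  80.0.0.0/6 (80.0.0.0 - 83.255.255.255)
  82.0.0.0/9 (82.0.0.0 - 82.127.255.255)
  82.0.0.0/11 (82.0.0.0 - 82.31.255.255)
  82.24.0.0/13 (82.24.0.0 - 82.31.255.255)
  82.31.0.0/16 (82.31.0.0 - 82.31.255.255)
Most specific is 82.31.0.0/16.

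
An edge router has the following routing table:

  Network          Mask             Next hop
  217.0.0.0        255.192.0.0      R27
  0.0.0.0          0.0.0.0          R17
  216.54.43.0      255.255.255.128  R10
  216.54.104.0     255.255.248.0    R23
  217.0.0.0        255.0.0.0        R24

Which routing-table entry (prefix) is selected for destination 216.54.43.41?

216.54.43.0/25

Entries matching 216.54.43.41:
  0.0.0.0/0 (default, matches everything)
  216.54.43.0/25 (216.54.43.0 - 216.54.43.127)
Most specific is 216.54.43.0/25.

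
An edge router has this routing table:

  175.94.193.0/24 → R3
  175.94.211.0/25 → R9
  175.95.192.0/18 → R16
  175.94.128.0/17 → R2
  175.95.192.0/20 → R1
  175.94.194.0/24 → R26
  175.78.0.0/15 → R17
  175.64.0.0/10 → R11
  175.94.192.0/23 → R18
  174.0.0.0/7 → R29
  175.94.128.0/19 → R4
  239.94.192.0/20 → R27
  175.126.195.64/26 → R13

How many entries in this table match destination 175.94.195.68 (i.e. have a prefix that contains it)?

Prefixes containing 175.94.195.68:
  174.0.0.0/7 (174.0.0.0 - 175.255.255.255)
  175.64.0.0/10 (175.64.0.0 - 175.127.255.255)
  175.94.128.0/17 (175.94.128.0 - 175.94.255.255)
Total matching entries: 3.

3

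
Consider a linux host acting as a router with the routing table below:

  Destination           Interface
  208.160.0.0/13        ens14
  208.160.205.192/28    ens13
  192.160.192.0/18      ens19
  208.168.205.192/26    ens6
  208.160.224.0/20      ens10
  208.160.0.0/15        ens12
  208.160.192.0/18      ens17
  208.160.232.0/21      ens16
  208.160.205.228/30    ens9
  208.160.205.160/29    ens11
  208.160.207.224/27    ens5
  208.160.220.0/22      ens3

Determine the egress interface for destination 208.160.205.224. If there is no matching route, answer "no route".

Routes whose prefix contains 208.160.205.224:
  208.160.0.0/13 (208.160.0.0 - 208.167.255.255) -> ens14
  208.160.0.0/15 (208.160.0.0 - 208.161.255.255) -> ens12
  208.160.192.0/18 (208.160.192.0 - 208.160.255.255) -> ens17
More-specific entries that do NOT match:
  208.160.205.228/30 (208.160.205.228 - 208.160.205.231) does not contain 208.160.205.224
  208.160.205.160/29 (208.160.205.160 - 208.160.205.167) does not contain 208.160.205.224
  208.160.205.192/28 (208.160.205.192 - 208.160.205.207) does not contain 208.160.205.224
  208.160.207.224/27 (208.160.207.224 - 208.160.207.255) does not contain 208.160.205.224
  208.168.205.192/26 (208.168.205.192 - 208.168.205.255) does not contain 208.160.205.224
  208.160.220.0/22 (208.160.220.0 - 208.160.223.255) does not contain 208.160.205.224
  208.160.232.0/21 (208.160.232.0 - 208.160.239.255) does not contain 208.160.205.224
  208.160.224.0/20 (208.160.224.0 - 208.160.239.255) does not contain 208.160.205.224
Longest matching prefix is /18 -> interface ens17.

ens17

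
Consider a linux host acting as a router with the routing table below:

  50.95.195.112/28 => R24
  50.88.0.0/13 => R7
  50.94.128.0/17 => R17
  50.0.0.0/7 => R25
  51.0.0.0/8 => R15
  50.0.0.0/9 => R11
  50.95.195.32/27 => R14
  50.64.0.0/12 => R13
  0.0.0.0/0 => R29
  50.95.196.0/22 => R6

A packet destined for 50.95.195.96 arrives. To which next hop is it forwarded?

R7

Routes whose prefix contains 50.95.195.96:
  0.0.0.0/0 (default, matches everything) -> R29
  50.0.0.0/7 (50.0.0.0 - 51.255.255.255) -> R25
  50.0.0.0/9 (50.0.0.0 - 50.127.255.255) -> R11
  50.88.0.0/13 (50.88.0.0 - 50.95.255.255) -> R7
More-specific entries that do NOT match:
  50.95.195.112/28 (50.95.195.112 - 50.95.195.127) does not contain 50.95.195.96
  50.95.195.32/27 (50.95.195.32 - 50.95.195.63) does not contain 50.95.195.96
  50.95.196.0/22 (50.95.196.0 - 50.95.199.255) does not contain 50.95.195.96
  50.94.128.0/17 (50.94.128.0 - 50.94.255.255) does not contain 50.95.195.96
Longest matching prefix is /13 -> next hop R7.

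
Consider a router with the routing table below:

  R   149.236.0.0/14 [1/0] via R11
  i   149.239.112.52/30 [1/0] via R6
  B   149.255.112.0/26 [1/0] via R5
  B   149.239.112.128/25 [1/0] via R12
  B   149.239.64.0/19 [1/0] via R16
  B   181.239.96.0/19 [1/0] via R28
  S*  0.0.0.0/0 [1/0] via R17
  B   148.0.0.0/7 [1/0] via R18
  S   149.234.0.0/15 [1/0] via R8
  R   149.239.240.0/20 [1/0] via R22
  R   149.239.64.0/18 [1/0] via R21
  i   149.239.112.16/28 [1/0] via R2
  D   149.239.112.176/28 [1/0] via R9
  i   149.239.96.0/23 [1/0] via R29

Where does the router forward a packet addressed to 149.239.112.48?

Routes whose prefix contains 149.239.112.48:
  0.0.0.0/0 (default, matches everything) -> R17
  148.0.0.0/7 (148.0.0.0 - 149.255.255.255) -> R18
  149.236.0.0/14 (149.236.0.0 - 149.239.255.255) -> R11
  149.239.64.0/18 (149.239.64.0 - 149.239.127.255) -> R21
More-specific entries that do NOT match:
  149.239.112.52/30 (149.239.112.52 - 149.239.112.55) does not contain 149.239.112.48
  149.239.112.16/28 (149.239.112.16 - 149.239.112.31) does not contain 149.239.112.48
  149.239.112.176/28 (149.239.112.176 - 149.239.112.191) does not contain 149.239.112.48
  149.255.112.0/26 (149.255.112.0 - 149.255.112.63) does not contain 149.239.112.48
  149.239.112.128/25 (149.239.112.128 - 149.239.112.255) does not contain 149.239.112.48
  149.239.96.0/23 (149.239.96.0 - 149.239.97.255) does not contain 149.239.112.48
  149.239.240.0/20 (149.239.240.0 - 149.239.255.255) does not contain 149.239.112.48
  149.239.64.0/19 (149.239.64.0 - 149.239.95.255) does not contain 149.239.112.48
  181.239.96.0/19 (181.239.96.0 - 181.239.127.255) does not contain 149.239.112.48
Longest matching prefix is /18 -> next hop R21.

R21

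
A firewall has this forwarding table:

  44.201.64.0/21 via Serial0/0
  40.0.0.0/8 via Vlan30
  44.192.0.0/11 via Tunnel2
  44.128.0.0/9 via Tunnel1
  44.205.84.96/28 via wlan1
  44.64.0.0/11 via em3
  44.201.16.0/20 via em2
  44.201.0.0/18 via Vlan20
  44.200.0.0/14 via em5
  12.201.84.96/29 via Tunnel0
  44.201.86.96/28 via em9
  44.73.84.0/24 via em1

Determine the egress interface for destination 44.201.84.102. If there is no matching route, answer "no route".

em5

Routes whose prefix contains 44.201.84.102:
  44.128.0.0/9 (44.128.0.0 - 44.255.255.255) -> Tunnel1
  44.192.0.0/11 (44.192.0.0 - 44.223.255.255) -> Tunnel2
  44.200.0.0/14 (44.200.0.0 - 44.203.255.255) -> em5
More-specific entries that do NOT match:
  12.201.84.96/29 (12.201.84.96 - 12.201.84.103) does not contain 44.201.84.102
  44.205.84.96/28 (44.205.84.96 - 44.205.84.111) does not contain 44.201.84.102
  44.201.86.96/28 (44.201.86.96 - 44.201.86.111) does not contain 44.201.84.102
  44.73.84.0/24 (44.73.84.0 - 44.73.84.255) does not contain 44.201.84.102
  44.201.64.0/21 (44.201.64.0 - 44.201.71.255) does not contain 44.201.84.102
  44.201.16.0/20 (44.201.16.0 - 44.201.31.255) does not contain 44.201.84.102
  44.201.0.0/18 (44.201.0.0 - 44.201.63.255) does not contain 44.201.84.102
Longest matching prefix is /14 -> interface em5.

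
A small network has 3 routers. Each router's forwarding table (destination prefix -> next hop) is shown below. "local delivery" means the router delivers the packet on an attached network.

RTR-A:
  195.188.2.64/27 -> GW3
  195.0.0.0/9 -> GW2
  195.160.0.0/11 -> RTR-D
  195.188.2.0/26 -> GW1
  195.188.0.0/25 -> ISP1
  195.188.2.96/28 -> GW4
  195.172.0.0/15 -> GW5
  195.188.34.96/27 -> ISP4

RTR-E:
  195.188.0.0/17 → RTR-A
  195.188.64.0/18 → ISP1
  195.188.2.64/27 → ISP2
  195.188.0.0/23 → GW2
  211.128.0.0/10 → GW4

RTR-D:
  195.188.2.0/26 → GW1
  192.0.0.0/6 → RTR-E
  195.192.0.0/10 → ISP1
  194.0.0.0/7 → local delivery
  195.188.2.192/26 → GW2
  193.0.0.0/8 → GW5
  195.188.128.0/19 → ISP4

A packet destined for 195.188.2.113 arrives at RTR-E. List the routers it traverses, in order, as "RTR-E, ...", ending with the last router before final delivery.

At RTR-E: longest match for 195.188.2.113 is 195.188.0.0/17 -> RTR-A
At RTR-A: longest match for 195.188.2.113 is 195.160.0.0/11 -> RTR-D
At RTR-D: longest match for 195.188.2.113 is 194.0.0.0/7 -> local delivery

RTR-E, RTR-A, RTR-D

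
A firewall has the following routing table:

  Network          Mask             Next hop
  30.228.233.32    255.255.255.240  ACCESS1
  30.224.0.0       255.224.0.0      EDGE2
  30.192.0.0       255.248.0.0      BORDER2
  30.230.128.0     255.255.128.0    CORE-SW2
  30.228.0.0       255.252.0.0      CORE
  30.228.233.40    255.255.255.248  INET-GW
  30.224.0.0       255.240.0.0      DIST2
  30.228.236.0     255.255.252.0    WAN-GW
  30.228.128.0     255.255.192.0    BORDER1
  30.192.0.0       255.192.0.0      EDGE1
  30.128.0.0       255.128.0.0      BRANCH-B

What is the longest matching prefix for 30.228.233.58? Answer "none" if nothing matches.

Entries matching 30.228.233.58:
  30.128.0.0/9 (30.128.0.0 - 30.255.255.255)
  30.192.0.0/10 (30.192.0.0 - 30.255.255.255)
  30.224.0.0/11 (30.224.0.0 - 30.255.255.255)
  30.224.0.0/12 (30.224.0.0 - 30.239.255.255)
  30.228.0.0/14 (30.228.0.0 - 30.231.255.255)
Most specific is 30.228.0.0/14.

30.228.0.0/14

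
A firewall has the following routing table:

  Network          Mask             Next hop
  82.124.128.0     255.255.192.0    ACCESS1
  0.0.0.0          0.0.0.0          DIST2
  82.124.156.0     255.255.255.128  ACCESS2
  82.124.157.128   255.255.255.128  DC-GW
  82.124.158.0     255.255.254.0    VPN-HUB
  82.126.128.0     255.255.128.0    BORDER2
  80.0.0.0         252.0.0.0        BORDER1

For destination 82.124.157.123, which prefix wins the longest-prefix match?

Entries matching 82.124.157.123:
  0.0.0.0/0 (default, matches everything)
  80.0.0.0/6 (80.0.0.0 - 83.255.255.255)
  82.124.128.0/18 (82.124.128.0 - 82.124.191.255)
Most specific is 82.124.128.0/18.

82.124.128.0/18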